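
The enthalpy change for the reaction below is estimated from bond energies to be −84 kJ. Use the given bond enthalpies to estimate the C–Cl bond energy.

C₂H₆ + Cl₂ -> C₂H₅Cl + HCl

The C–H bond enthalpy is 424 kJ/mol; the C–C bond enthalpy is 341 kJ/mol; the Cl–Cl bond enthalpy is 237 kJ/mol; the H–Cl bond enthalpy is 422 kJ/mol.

Let D be the C–Cl bond energy.
Σ(broken) = 1×341 + 6×424 + 1×237 = 3122
Σ(formed) = 1×341 + 1×D + 5×424 + 1×422 = 2883 + D
ΔH = Σ(broken) − Σ(formed) = (3122) − (2883 + D) = +239 − D
Setting this equal to −84 kJ gives D = 323 kJ/mol.

D(C–Cl) ≈ 323 kJ/mol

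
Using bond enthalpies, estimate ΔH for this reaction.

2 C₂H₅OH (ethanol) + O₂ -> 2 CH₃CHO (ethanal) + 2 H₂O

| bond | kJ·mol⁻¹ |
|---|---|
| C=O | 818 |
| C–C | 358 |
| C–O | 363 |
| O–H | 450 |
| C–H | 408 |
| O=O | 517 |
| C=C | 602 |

Bonds broken (reactants):
  C–C: 2 × 358 = 716
  C–H: 10 × 408 = 4080
  C–O: 2 × 363 = 726
  O–H: 2 × 450 = 900
  O=O: 1 × 517 = 517
  Σ(broken) = 6939 kJ
Bonds formed (products):
  C–C: 2 × 358 = 716
  C–H: 8 × 408 = 3264
  C=O: 2 × 818 = 1636
  O–H: 4 × 450 = 1800
  Σ(formed) = 7416 kJ
ΔH = Σ(broken) − Σ(formed) = 6939 − 7416 = −477 kJ

ΔH ≈ −477 kJ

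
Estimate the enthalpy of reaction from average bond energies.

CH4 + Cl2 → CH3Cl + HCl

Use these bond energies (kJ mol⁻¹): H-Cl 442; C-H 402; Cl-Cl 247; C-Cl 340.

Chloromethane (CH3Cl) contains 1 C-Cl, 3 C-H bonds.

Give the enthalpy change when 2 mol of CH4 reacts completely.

ΔH = −266 kJ

Bonds broken (reactants):
  C-H: 4 × 402 = 1608
  Cl-Cl: 1 × 247 = 247
  Σ(broken) = 1855 kJ
Bonds formed (products):
  C-Cl: 1 × 340 = 340
  C-H: 3 × 402 = 1206
  H-Cl: 1 × 442 = 442
  Σ(formed) = 1988 kJ
ΔH = Σ(broken) − Σ(formed) = 1855 − 1988 = −133 kJ
For 2× the reaction as written: 2 × (−133) = −266 kJ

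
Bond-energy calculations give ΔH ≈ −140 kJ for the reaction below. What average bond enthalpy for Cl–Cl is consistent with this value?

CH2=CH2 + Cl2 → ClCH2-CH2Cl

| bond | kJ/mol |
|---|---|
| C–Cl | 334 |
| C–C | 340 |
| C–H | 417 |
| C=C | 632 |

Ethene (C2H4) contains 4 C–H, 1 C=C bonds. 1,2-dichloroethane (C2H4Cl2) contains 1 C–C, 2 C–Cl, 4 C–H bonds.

Let D be the Cl–Cl bond energy.
Σ(broken) = 4×417 + 1×632 + 1×D = 2300 + D
Σ(formed) = 1×340 + 2×334 + 4×417 = 2676
ΔH = Σ(broken) − Σ(formed) = (2300 + D) − (2676) = −376 + D
Setting this equal to −140 kJ gives D = 236 kJ/mol.

D(Cl–Cl) ≈ 236 kJ/mol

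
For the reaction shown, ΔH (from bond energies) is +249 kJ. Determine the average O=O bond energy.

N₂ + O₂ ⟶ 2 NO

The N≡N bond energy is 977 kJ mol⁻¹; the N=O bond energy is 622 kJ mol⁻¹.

Let D be the O=O bond energy.
Σ(broken) = 1×977 + 1×D = 977 + D
Σ(formed) = 2×622 = 1244
ΔH = Σ(broken) − Σ(formed) = (977 + D) − (1244) = −267 + D
Setting this equal to +249 kJ gives D = 516 kJ/mol.

D(O=O) ≈ 516 kJ/mol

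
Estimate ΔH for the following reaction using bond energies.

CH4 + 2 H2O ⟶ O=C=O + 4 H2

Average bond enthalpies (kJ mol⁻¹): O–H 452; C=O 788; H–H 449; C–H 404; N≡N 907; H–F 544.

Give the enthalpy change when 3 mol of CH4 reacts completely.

ΔH = +156 kJ

Bonds broken (reactants):
  C–H: 4 × 404 = 1616
  O–H: 4 × 452 = 1808
  Σ(broken) = 3424 kJ
Bonds formed (products):
  C=O: 2 × 788 = 1576
  H–H: 4 × 449 = 1796
  Σ(formed) = 3372 kJ
ΔH = Σ(broken) − Σ(formed) = 3424 − 3372 = +52 kJ
For 3× the reaction as written: 3 × (+52) = +156 kJ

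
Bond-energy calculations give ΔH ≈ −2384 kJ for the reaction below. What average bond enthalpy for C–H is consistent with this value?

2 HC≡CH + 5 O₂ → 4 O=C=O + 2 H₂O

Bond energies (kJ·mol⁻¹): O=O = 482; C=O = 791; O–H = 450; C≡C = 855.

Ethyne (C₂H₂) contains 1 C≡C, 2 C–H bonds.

Let D be the C–H bond energy.
Σ(broken) = 2×855 + 4×D + 5×482 = 4120 + 4D
Σ(formed) = 8×791 + 4×450 = 8128
ΔH = Σ(broken) − Σ(formed) = (4120 + 4D) − (8128) = −4008 + 4D
Setting this equal to −2384 kJ gives 4D = 1624, so D = 406 kJ/mol.

D(C–H) ≈ 406 kJ/mol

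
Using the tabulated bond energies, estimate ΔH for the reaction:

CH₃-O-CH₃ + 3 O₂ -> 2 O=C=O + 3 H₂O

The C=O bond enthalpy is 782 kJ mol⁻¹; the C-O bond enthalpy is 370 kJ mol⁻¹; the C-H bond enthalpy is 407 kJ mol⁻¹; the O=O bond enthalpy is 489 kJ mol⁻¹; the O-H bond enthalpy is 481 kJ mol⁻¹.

ΔH ≈ −1365 kJ

Bonds broken (reactants):
  C-H: 6 × 407 = 2442
  C-O: 2 × 370 = 740
  O=O: 3 × 489 = 1467
  Σ(broken) = 4649 kJ
Bonds formed (products):
  C=O: 4 × 782 = 3128
  O-H: 6 × 481 = 2886
  Σ(formed) = 6014 kJ
ΔH = Σ(broken) − Σ(formed) = 4649 − 6014 = −1365 kJ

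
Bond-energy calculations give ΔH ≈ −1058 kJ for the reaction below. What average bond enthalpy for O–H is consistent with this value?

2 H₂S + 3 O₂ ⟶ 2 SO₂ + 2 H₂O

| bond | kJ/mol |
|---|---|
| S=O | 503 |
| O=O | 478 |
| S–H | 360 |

Let D be the O–H bond energy.
Σ(broken) = 3×478 + 4×360 = 2874
Σ(formed) = 4×D + 4×503 = 2012 + 4D
ΔH = Σ(broken) − Σ(formed) = (2874) − (2012 + 4D) = +862 − 4D
Setting this equal to −1058 kJ gives 4D = 1920, so D = 480 kJ/mol.

D(O–H) ≈ 480 kJ/mol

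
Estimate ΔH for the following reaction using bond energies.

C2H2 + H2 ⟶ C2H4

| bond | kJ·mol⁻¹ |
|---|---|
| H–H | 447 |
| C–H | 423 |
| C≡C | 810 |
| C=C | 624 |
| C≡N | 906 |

ΔH ≈ −213 kJ

Bonds broken (reactants):
  C≡C: 1 × 810 = 810
  C–H: 2 × 423 = 846
  H–H: 1 × 447 = 447
  Σ(broken) = 2103 kJ
Bonds formed (products):
  C–H: 4 × 423 = 1692
  C=C: 1 × 624 = 624
  Σ(formed) = 2316 kJ
ΔH = Σ(broken) − Σ(formed) = 2103 − 2316 = −213 kJ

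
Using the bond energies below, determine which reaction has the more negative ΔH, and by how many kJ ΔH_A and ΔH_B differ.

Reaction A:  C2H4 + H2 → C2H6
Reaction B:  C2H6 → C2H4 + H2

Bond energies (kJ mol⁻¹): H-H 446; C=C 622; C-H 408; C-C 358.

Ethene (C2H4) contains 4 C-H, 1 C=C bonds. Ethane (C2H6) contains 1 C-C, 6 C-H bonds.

Reaction A:
  Bonds broken (reactants):
    C-H: 4 × 408 = 1632
    C=C: 1 × 622 = 622
    H-H: 1 × 446 = 446
    Σ(broken) = 2700 kJ
  Bonds formed (products):
    C-C: 1 × 358 = 358
    C-H: 6 × 408 = 2448
    Σ(formed) = 2806 kJ
  ΔH_A = 2700 − 2806 = −106 kJ
Reaction B:
  Bonds broken (reactants):
    C-C: 1 × 358 = 358
    C-H: 6 × 408 = 2448
    Σ(broken) = 2806 kJ
  Bonds formed (products):
    C-H: 4 × 408 = 1632
    C=C: 1 × 622 = 622
    H-H: 1 × 446 = 446
    Σ(formed) = 2700 kJ
  ΔH_B = 2806 − 2700 = +106 kJ
ΔH_A − ΔH_B = −212 kJ, so reaction A has the more negative ΔH; |ΔH_A − ΔH_B| = 212 kJ.

Reaction A, by 212 kJ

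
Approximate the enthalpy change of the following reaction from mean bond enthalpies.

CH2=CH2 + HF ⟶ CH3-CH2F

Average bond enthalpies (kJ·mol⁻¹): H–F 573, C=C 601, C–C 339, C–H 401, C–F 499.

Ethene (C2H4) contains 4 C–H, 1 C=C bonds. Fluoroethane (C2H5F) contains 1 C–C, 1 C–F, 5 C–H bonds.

ΔH ≈ −65 kJ

Bonds broken (reactants):
  C–H: 4 × 401 = 1604
  C=C: 1 × 601 = 601
  H–F: 1 × 573 = 573
  Σ(broken) = 2778 kJ
Bonds formed (products):
  C–C: 1 × 339 = 339
  C–F: 1 × 499 = 499
  C–H: 5 × 401 = 2005
  Σ(formed) = 2843 kJ
ΔH = Σ(broken) − Σ(formed) = 2778 − 2843 = −65 kJ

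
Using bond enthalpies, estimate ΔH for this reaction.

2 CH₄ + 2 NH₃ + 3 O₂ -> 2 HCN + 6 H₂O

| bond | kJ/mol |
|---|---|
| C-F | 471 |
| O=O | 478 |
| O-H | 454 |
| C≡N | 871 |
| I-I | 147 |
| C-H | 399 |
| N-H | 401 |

ΔH ≈ −956 kJ

Bonds broken (reactants):
  C-H: 8 × 399 = 3192
  N-H: 6 × 401 = 2406
  O=O: 3 × 478 = 1434
  Σ(broken) = 7032 kJ
Bonds formed (products):
  C≡N: 2 × 871 = 1742
  C-H: 2 × 399 = 798
  O-H: 12 × 454 = 5448
  Σ(formed) = 7988 kJ
ΔH = Σ(broken) − Σ(formed) = 7032 − 7988 = −956 kJ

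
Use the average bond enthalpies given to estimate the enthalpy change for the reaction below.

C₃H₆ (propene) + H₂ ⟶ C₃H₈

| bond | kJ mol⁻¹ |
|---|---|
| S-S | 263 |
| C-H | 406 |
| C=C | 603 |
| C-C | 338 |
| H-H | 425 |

Bonds broken (reactants):
  C-C: 1 × 338 = 338
  C-H: 6 × 406 = 2436
  C=C: 1 × 603 = 603
  H-H: 1 × 425 = 425
  Σ(broken) = 3802 kJ
Bonds formed (products):
  C-C: 2 × 338 = 676
  C-H: 8 × 406 = 3248
  Σ(formed) = 3924 kJ
ΔH = Σ(broken) − Σ(formed) = 3802 − 3924 = −122 kJ

ΔH ≈ −122 kJ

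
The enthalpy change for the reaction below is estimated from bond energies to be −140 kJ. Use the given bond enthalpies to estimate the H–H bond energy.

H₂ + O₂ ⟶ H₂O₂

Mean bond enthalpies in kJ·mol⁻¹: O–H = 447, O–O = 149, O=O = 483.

D(H–H) ≈ 420 kJ/mol

Let D be the H–H bond energy.
Σ(broken) = 1×D + 1×483 = 483 + D
Σ(formed) = 2×447 + 1×149 = 1043
ΔH = Σ(broken) − Σ(formed) = (483 + D) − (1043) = −560 + D
Setting this equal to −140 kJ gives D = 420 kJ/mol.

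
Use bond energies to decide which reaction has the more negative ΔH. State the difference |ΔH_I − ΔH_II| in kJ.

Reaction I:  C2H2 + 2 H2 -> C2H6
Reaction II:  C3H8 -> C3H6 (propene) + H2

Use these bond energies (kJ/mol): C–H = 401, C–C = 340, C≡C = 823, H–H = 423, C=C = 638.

Reaction I:
  Bonds broken (reactants):
    C≡C: 1 × 823 = 823
    C–H: 2 × 401 = 802
    H–H: 2 × 423 = 846
    Σ(broken) = 2471 kJ
  Bonds formed (products):
    C–C: 1 × 340 = 340
    C–H: 6 × 401 = 2406
    Σ(formed) = 2746 kJ
  ΔH_I = 2471 − 2746 = −275 kJ
Reaction II:
  Bonds broken (reactants):
    C–C: 2 × 340 = 680
    C–H: 8 × 401 = 3208
    Σ(broken) = 3888 kJ
  Bonds formed (products):
    C–C: 1 × 340 = 340
    C–H: 6 × 401 = 2406
    C=C: 1 × 638 = 638
    H–H: 1 × 423 = 423
    Σ(formed) = 3807 kJ
  ΔH_II = 3888 − 3807 = +81 kJ
ΔH_I − ΔH_II = −356 kJ, so reaction I has the more negative ΔH; |ΔH_I − ΔH_II| = 356 kJ.

Reaction I, by 356 kJ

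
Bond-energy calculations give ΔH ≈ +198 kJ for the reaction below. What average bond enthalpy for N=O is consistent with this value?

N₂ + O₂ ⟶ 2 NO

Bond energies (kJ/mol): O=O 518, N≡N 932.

D(N=O) ≈ 626 kJ/mol

Let D be the N=O bond energy.
Σ(broken) = 1×932 + 1×518 = 1450
Σ(formed) = 2×D = 2D
ΔH = Σ(broken) − Σ(formed) = (1450) − (2D) = +1450 − 2D
Setting this equal to +198 kJ gives 2D = 1252, so D = 626 kJ/mol.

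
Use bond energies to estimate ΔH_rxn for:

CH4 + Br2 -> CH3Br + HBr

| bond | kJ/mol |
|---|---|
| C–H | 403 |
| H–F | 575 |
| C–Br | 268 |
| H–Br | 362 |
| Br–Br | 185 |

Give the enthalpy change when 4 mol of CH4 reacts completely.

Bonds broken (reactants):
  Br–Br: 1 × 185 = 185
  C–H: 4 × 403 = 1612
  Σ(broken) = 1797 kJ
Bonds formed (products):
  C–Br: 1 × 268 = 268
  C–H: 3 × 403 = 1209
  H–Br: 1 × 362 = 362
  Σ(formed) = 1839 kJ
ΔH = Σ(broken) − Σ(formed) = 1797 − 1839 = −42 kJ
For 4× the reaction as written: 4 × (−42) = −168 kJ

ΔH = −168 kJ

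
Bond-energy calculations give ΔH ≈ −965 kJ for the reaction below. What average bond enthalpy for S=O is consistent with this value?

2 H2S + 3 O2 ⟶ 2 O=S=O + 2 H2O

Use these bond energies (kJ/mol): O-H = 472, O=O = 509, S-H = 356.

D(S=O) ≈ 507 kJ/mol

Let D be the S=O bond energy.
Σ(broken) = 3×509 + 4×356 = 2951
Σ(formed) = 4×472 + 4×D = 1888 + 4D
ΔH = Σ(broken) − Σ(formed) = (2951) − (1888 + 4D) = +1063 − 4D
Setting this equal to −965 kJ gives 4D = 2028, so D = 507 kJ/mol.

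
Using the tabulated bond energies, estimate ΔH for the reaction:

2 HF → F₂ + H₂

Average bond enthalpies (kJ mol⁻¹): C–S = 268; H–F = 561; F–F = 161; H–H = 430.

Bonds broken (reactants):
  H–F: 2 × 561 = 1122
  Σ(broken) = 1122 kJ
Bonds formed (products):
  F–F: 1 × 161 = 161
  H–H: 1 × 430 = 430
  Σ(formed) = 591 kJ
ΔH = Σ(broken) − Σ(formed) = 1122 − 591 = +531 kJ

ΔH ≈ +531 kJ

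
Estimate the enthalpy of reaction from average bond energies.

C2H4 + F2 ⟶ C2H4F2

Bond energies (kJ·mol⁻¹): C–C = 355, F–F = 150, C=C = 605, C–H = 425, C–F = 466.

Bonds broken (reactants):
  C–H: 4 × 425 = 1700
  C=C: 1 × 605 = 605
  F–F: 1 × 150 = 150
  Σ(broken) = 2455 kJ
Bonds formed (products):
  C–C: 1 × 355 = 355
  C–F: 2 × 466 = 932
  C–H: 4 × 425 = 1700
  Σ(formed) = 2987 kJ
ΔH = Σ(broken) − Σ(formed) = 2455 − 2987 = −532 kJ

ΔH ≈ −532 kJ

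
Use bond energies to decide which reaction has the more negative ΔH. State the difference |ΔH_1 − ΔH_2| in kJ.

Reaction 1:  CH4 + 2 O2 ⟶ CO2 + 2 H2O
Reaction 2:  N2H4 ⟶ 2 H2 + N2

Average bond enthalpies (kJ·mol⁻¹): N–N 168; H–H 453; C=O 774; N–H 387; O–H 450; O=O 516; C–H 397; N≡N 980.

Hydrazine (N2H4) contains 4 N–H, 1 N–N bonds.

Reaction 1, by 558 kJ

Reaction 1:
  Bonds broken (reactants):
    C–H: 4 × 397 = 1588
    O=O: 2 × 516 = 1032
    Σ(broken) = 2620 kJ
  Bonds formed (products):
    C=O: 2 × 774 = 1548
    O–H: 4 × 450 = 1800
    Σ(formed) = 3348 kJ
  ΔH_1 = 2620 − 3348 = −728 kJ
Reaction 2:
  Bonds broken (reactants):
    N–H: 4 × 387 = 1548
    N–N: 1 × 168 = 168
    Σ(broken) = 1716 kJ
  Bonds formed (products):
    H–H: 2 × 453 = 906
    N≡N: 1 × 980 = 980
    Σ(formed) = 1886 kJ
  ΔH_2 = 1716 − 1886 = −170 kJ
ΔH_1 − ΔH_2 = −558 kJ, so reaction 1 has the more negative ΔH; |ΔH_1 − ΔH_2| = 558 kJ.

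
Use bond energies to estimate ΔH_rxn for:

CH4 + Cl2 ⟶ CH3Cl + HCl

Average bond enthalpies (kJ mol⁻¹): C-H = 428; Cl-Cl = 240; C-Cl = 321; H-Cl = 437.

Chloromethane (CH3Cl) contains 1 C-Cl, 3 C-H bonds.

ΔH ≈ −90 kJ

Bonds broken (reactants):
  C-H: 4 × 428 = 1712
  Cl-Cl: 1 × 240 = 240
  Σ(broken) = 1952 kJ
Bonds formed (products):
  C-Cl: 1 × 321 = 321
  C-H: 3 × 428 = 1284
  H-Cl: 1 × 437 = 437
  Σ(formed) = 2042 kJ
ΔH = Σ(broken) − Σ(formed) = 1952 − 2042 = −90 kJ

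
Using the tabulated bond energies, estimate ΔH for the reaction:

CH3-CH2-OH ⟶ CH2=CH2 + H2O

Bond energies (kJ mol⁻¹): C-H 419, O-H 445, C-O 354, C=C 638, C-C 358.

Bonds broken (reactants):
  C-C: 1 × 358 = 358
  C-H: 5 × 419 = 2095
  C-O: 1 × 354 = 354
  O-H: 1 × 445 = 445
  Σ(broken) = 3252 kJ
Bonds formed (products):
  C-H: 4 × 419 = 1676
  C=C: 1 × 638 = 638
  O-H: 2 × 445 = 890
  Σ(formed) = 3204 kJ
ΔH = Σ(broken) − Σ(formed) = 3252 − 3204 = +48 kJ

ΔH ≈ +48 kJ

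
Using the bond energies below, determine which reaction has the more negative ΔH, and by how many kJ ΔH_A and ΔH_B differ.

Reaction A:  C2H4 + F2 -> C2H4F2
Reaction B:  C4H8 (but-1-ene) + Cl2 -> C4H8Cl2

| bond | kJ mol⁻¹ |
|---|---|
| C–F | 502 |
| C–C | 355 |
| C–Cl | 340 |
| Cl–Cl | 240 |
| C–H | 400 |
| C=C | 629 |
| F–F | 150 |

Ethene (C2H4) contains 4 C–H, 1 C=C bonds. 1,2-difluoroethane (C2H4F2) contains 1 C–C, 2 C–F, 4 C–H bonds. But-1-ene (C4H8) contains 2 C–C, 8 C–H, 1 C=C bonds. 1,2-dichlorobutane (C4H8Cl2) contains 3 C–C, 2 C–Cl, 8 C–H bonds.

Reaction A, by 414 kJ

Reaction A:
  Bonds broken (reactants):
    C–H: 4 × 400 = 1600
    C=C: 1 × 629 = 629
    F–F: 1 × 150 = 150
    Σ(broken) = 2379 kJ
  Bonds formed (products):
    C–C: 1 × 355 = 355
    C–F: 2 × 502 = 1004
    C–H: 4 × 400 = 1600
    Σ(formed) = 2959 kJ
  ΔH_A = 2379 − 2959 = −580 kJ
Reaction B:
  Bonds broken (reactants):
    C–C: 2 × 355 = 710
    C–H: 8 × 400 = 3200
    C=C: 1 × 629 = 629
    Cl–Cl: 1 × 240 = 240
    Σ(broken) = 4779 kJ
  Bonds formed (products):
    C–C: 3 × 355 = 1065
    C–Cl: 2 × 340 = 680
    C–H: 8 × 400 = 3200
    Σ(formed) = 4945 kJ
  ΔH_B = 4779 − 4945 = −166 kJ
ΔH_A − ΔH_B = −414 kJ, so reaction A has the more negative ΔH; |ΔH_A − ΔH_B| = 414 kJ.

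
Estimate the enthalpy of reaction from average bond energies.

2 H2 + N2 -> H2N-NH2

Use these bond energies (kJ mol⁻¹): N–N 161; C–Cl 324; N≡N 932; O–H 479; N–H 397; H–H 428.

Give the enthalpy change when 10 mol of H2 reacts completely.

ΔH = +195 kJ

Bonds broken (reactants):
  H–H: 2 × 428 = 856
  N≡N: 1 × 932 = 932
  Σ(broken) = 1788 kJ
Bonds formed (products):
  N–H: 4 × 397 = 1588
  N–N: 1 × 161 = 161
  Σ(formed) = 1749 kJ
ΔH = Σ(broken) − Σ(formed) = 1788 − 1749 = +39 kJ
For 5× the reaction as written: 5 × (+39) = +195 kJ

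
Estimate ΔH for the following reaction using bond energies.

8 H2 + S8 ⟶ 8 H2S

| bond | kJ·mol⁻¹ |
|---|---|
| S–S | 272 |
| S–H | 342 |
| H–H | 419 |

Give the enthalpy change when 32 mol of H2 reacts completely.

Bonds broken (reactants):
  H–H: 8 × 419 = 3352
  S–S: 8 × 272 = 2176
  Σ(broken) = 5528 kJ
Bonds formed (products):
  S–H: 16 × 342 = 5472
  Σ(formed) = 5472 kJ
ΔH = Σ(broken) − Σ(formed) = 5528 − 5472 = +56 kJ
For 4× the reaction as written: 4 × (+56) = +224 kJ

ΔH = +224 kJ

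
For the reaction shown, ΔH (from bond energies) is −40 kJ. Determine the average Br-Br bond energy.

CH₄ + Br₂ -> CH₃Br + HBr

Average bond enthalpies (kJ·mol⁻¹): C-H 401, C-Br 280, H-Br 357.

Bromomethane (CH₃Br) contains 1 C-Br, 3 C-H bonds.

D(Br-Br) ≈ 196 kJ/mol

Let D be the Br-Br bond energy.
Σ(broken) = 1×D + 4×401 = 1604 + D
Σ(formed) = 1×280 + 3×401 + 1×357 = 1840
ΔH = Σ(broken) − Σ(formed) = (1604 + D) − (1840) = −236 + D
Setting this equal to −40 kJ gives D = 196 kJ/mol.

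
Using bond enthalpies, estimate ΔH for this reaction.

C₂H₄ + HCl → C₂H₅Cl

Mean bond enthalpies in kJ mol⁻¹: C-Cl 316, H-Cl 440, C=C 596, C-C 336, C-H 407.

ΔH ≈ −23 kJ

Bonds broken (reactants):
  C-H: 4 × 407 = 1628
  C=C: 1 × 596 = 596
  H-Cl: 1 × 440 = 440
  Σ(broken) = 2664 kJ
Bonds formed (products):
  C-C: 1 × 336 = 336
  C-Cl: 1 × 316 = 316
  C-H: 5 × 407 = 2035
  Σ(formed) = 2687 kJ
ΔH = Σ(broken) − Σ(formed) = 2664 − 2687 = −23 kJ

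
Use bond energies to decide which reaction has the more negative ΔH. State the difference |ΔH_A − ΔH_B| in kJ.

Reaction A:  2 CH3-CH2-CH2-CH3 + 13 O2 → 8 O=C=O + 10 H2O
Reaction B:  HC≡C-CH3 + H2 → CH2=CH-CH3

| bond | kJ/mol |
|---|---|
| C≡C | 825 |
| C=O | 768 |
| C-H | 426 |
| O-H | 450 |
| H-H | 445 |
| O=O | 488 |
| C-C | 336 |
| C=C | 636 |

Reaction A, by 4190 kJ

Reaction A:
  Bonds broken (reactants):
    C-C: 6 × 336 = 2016
    C-H: 20 × 426 = 8520
    O=O: 13 × 488 = 6344
    Σ(broken) = 16880 kJ
  Bonds formed (products):
    C=O: 16 × 768 = 12288
    O-H: 20 × 450 = 9000
    Σ(formed) = 21288 kJ
  ΔH_A = 16880 − 21288 = −4408 kJ
Reaction B:
  Bonds broken (reactants):
    C≡C: 1 × 825 = 825
    C-C: 1 × 336 = 336
    C-H: 4 × 426 = 1704
    H-H: 1 × 445 = 445
    Σ(broken) = 3310 kJ
  Bonds formed (products):
    C-C: 1 × 336 = 336
    C-H: 6 × 426 = 2556
    C=C: 1 × 636 = 636
    Σ(formed) = 3528 kJ
  ΔH_B = 3310 − 3528 = −218 kJ
ΔH_A − ΔH_B = −4190 kJ, so reaction A has the more negative ΔH; |ΔH_A − ΔH_B| = 4190 kJ.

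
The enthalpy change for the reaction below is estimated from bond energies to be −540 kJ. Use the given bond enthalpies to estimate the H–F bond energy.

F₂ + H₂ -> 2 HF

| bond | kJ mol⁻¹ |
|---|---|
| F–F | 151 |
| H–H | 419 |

D(H–F) ≈ 555 kJ/mol

Let D be the H–F bond energy.
Σ(broken) = 1×151 + 1×419 = 570
Σ(formed) = 2×D = 2D
ΔH = Σ(broken) − Σ(formed) = (570) − (2D) = +570 − 2D
Setting this equal to −540 kJ gives 2D = 1110, so D = 555 kJ/mol.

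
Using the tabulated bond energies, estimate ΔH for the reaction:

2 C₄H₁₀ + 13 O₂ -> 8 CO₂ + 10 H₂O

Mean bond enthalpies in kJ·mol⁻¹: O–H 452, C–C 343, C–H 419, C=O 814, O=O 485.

ΔH ≈ −5321 kJ

Bonds broken (reactants):
  C–C: 6 × 343 = 2058
  C–H: 20 × 419 = 8380
  O=O: 13 × 485 = 6305
  Σ(broken) = 16743 kJ
Bonds formed (products):
  C=O: 16 × 814 = 13024
  O–H: 20 × 452 = 9040
  Σ(formed) = 22064 kJ
ΔH = Σ(broken) − Σ(formed) = 16743 − 22064 = −5321 kJ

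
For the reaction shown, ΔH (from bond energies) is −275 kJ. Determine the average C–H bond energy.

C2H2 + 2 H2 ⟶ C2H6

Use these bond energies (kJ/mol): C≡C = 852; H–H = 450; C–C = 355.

D(C–H) ≈ 418 kJ/mol

Let D be the C–H bond energy.
Σ(broken) = 1×852 + 2×D + 2×450 = 1752 + 2D
Σ(formed) = 1×355 + 6×D = 355 + 6D
ΔH = Σ(broken) − Σ(formed) = (1752 + 2D) − (355 + 6D) = +1397 − 4D
Setting this equal to −275 kJ gives 4D = 1672, so D = 418 kJ/mol.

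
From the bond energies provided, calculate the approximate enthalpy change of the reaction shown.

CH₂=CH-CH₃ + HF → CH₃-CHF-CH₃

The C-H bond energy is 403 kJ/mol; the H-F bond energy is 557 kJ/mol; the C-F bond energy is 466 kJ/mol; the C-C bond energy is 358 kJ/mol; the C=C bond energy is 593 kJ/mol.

ΔH ≈ −77 kJ

Bonds broken (reactants):
  C-C: 1 × 358 = 358
  C-H: 6 × 403 = 2418
  C=C: 1 × 593 = 593
  H-F: 1 × 557 = 557
  Σ(broken) = 3926 kJ
Bonds formed (products):
  C-C: 2 × 358 = 716
  C-F: 1 × 466 = 466
  C-H: 7 × 403 = 2821
  Σ(formed) = 4003 kJ
ΔH = Σ(broken) − Σ(formed) = 3926 − 4003 = −77 kJ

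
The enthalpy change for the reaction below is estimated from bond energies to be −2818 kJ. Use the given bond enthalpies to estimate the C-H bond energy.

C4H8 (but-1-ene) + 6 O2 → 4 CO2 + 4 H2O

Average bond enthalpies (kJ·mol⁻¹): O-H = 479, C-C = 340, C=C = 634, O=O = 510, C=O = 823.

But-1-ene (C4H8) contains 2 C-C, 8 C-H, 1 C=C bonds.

D(C-H) ≈ 403 kJ/mol

Let D be the C-H bond energy.
Σ(broken) = 2×340 + 8×D + 1×634 + 6×510 = 4374 + 8D
Σ(formed) = 8×823 + 8×479 = 10416
ΔH = Σ(broken) − Σ(formed) = (4374 + 8D) − (10416) = −6042 + 8D
Setting this equal to −2818 kJ gives 8D = 3224, so D = 403 kJ/mol.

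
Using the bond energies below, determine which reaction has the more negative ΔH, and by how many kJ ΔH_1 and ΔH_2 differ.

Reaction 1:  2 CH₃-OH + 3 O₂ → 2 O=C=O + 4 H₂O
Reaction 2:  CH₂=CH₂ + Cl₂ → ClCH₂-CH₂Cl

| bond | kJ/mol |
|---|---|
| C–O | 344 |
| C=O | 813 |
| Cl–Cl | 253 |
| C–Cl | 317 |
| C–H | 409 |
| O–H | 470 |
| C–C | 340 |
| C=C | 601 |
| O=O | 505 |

Reaction 1, by 1295 kJ

Reaction 1:
  Bonds broken (reactants):
    C–H: 6 × 409 = 2454
    C–O: 2 × 344 = 688
    O–H: 2 × 470 = 940
    O=O: 3 × 505 = 1515
    Σ(broken) = 5597 kJ
  Bonds formed (products):
    C=O: 4 × 813 = 3252
    O–H: 8 × 470 = 3760
    Σ(formed) = 7012 kJ
  ΔH_1 = 5597 − 7012 = −1415 kJ
Reaction 2:
  Bonds broken (reactants):
    C–H: 4 × 409 = 1636
    C=C: 1 × 601 = 601
    Cl–Cl: 1 × 253 = 253
    Σ(broken) = 2490 kJ
  Bonds formed (products):
    C–C: 1 × 340 = 340
    C–Cl: 2 × 317 = 634
    C–H: 4 × 409 = 1636
    Σ(formed) = 2610 kJ
  ΔH_2 = 2490 − 2610 = −120 kJ
ΔH_1 − ΔH_2 = −1295 kJ, so reaction 1 has the more negative ΔH; |ΔH_1 − ΔH_2| = 1295 kJ.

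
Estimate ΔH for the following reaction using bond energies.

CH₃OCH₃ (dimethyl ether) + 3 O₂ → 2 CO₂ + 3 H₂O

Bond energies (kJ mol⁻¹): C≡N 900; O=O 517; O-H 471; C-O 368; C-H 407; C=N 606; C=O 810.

Bonds broken (reactants):
  C-H: 6 × 407 = 2442
  C-O: 2 × 368 = 736
  O=O: 3 × 517 = 1551
  Σ(broken) = 4729 kJ
Bonds formed (products):
  C=O: 4 × 810 = 3240
  O-H: 6 × 471 = 2826
  Σ(formed) = 6066 kJ
ΔH = Σ(broken) − Σ(formed) = 4729 − 6066 = −1337 kJ

ΔH ≈ −1337 kJ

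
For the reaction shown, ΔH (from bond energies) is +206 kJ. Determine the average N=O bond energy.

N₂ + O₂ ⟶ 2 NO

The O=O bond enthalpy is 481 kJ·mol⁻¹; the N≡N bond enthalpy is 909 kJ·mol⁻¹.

Let D be the N=O bond energy.
Σ(broken) = 1×909 + 1×481 = 1390
Σ(formed) = 2×D = 2D
ΔH = Σ(broken) − Σ(formed) = (1390) − (2D) = +1390 − 2D
Setting this equal to +206 kJ gives 2D = 1184, so D = 592 kJ/mol.

D(N=O) ≈ 592 kJ/mol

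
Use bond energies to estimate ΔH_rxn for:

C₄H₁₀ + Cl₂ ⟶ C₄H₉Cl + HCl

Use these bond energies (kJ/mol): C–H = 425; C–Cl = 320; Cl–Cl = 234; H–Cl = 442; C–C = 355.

Bonds broken (reactants):
  C–C: 3 × 355 = 1065
  C–H: 10 × 425 = 4250
  Cl–Cl: 1 × 234 = 234
  Σ(broken) = 5549 kJ
Bonds formed (products):
  C–C: 3 × 355 = 1065
  C–Cl: 1 × 320 = 320
  C–H: 9 × 425 = 3825
  H–Cl: 1 × 442 = 442
  Σ(formed) = 5652 kJ
ΔH = Σ(broken) − Σ(formed) = 5549 − 5652 = −103 kJ

ΔH ≈ −103 kJ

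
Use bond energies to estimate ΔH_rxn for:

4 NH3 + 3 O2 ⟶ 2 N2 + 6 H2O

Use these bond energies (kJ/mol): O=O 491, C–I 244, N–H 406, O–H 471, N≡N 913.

Bonds broken (reactants):
  N–H: 12 × 406 = 4872
  O=O: 3 × 491 = 1473
  Σ(broken) = 6345 kJ
Bonds formed (products):
  N≡N: 2 × 913 = 1826
  O–H: 12 × 471 = 5652
  Σ(formed) = 7478 kJ
ΔH = Σ(broken) − Σ(formed) = 6345 − 7478 = −1133 kJ

ΔH ≈ −1133 kJ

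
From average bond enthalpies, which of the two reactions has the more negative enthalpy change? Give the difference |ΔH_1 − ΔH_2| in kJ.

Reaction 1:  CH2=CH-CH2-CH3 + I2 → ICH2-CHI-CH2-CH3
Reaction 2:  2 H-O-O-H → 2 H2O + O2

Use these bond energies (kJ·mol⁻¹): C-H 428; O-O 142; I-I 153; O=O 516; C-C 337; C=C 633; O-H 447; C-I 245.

Reaction 2, by 191 kJ

Reaction 1:
  Bonds broken (reactants):
    C-C: 2 × 337 = 674
    C-H: 8 × 428 = 3424
    C=C: 1 × 633 = 633
    I-I: 1 × 153 = 153
    Σ(broken) = 4884 kJ
  Bonds formed (products):
    C-C: 3 × 337 = 1011
    C-H: 8 × 428 = 3424
    C-I: 2 × 245 = 490
    Σ(formed) = 4925 kJ
  ΔH_1 = 4884 − 4925 = −41 kJ
Reaction 2:
  Bonds broken (reactants):
    O-H: 4 × 447 = 1788
    O-O: 2 × 142 = 284
    Σ(broken) = 2072 kJ
  Bonds formed (products):
    O-H: 4 × 447 = 1788
    O=O: 1 × 516 = 516
    Σ(formed) = 2304 kJ
  ΔH_2 = 2072 − 2304 = −232 kJ
ΔH_1 − ΔH_2 = +191 kJ, so reaction 2 has the more negative ΔH; |ΔH_1 − ΔH_2| = 191 kJ.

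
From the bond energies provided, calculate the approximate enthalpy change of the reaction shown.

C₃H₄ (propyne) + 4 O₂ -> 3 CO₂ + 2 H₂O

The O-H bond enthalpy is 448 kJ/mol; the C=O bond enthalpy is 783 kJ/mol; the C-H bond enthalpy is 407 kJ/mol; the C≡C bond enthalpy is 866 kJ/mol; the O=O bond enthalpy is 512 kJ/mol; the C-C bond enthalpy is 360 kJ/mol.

ΔH ≈ −1588 kJ

Bonds broken (reactants):
  C≡C: 1 × 866 = 866
  C-C: 1 × 360 = 360
  C-H: 4 × 407 = 1628
  O=O: 4 × 512 = 2048
  Σ(broken) = 4902 kJ
Bonds formed (products):
  C=O: 6 × 783 = 4698
  O-H: 4 × 448 = 1792
  Σ(formed) = 6490 kJ
ΔH = Σ(broken) − Σ(formed) = 4902 − 6490 = −1588 kJ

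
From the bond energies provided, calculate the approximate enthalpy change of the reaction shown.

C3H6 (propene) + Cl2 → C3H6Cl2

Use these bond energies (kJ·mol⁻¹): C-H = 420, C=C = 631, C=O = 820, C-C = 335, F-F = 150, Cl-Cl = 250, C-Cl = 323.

ΔH ≈ −100 kJ

Bonds broken (reactants):
  C-C: 1 × 335 = 335
  C-H: 6 × 420 = 2520
  C=C: 1 × 631 = 631
  Cl-Cl: 1 × 250 = 250
  Σ(broken) = 3736 kJ
Bonds formed (products):
  C-C: 2 × 335 = 670
  C-Cl: 2 × 323 = 646
  C-H: 6 × 420 = 2520
  Σ(formed) = 3836 kJ
ΔH = Σ(broken) − Σ(formed) = 3736 − 3836 = −100 kJ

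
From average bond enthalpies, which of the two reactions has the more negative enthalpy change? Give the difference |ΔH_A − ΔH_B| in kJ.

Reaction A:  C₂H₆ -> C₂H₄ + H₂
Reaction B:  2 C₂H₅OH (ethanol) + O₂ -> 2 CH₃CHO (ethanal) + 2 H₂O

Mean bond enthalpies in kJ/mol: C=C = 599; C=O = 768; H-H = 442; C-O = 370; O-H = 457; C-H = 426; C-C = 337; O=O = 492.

Reaction B, by 514 kJ

Reaction A:
  Bonds broken (reactants):
    C-C: 1 × 337 = 337
    C-H: 6 × 426 = 2556
    Σ(broken) = 2893 kJ
  Bonds formed (products):
    C-H: 4 × 426 = 1704
    C=C: 1 × 599 = 599
    H-H: 1 × 442 = 442
    Σ(formed) = 2745 kJ
  ΔH_A = 2893 − 2745 = +148 kJ
Reaction B:
  Bonds broken (reactants):
    C-C: 2 × 337 = 674
    C-H: 10 × 426 = 4260
    C-O: 2 × 370 = 740
    O-H: 2 × 457 = 914
    O=O: 1 × 492 = 492
    Σ(broken) = 7080 kJ
  Bonds formed (products):
    C-C: 2 × 337 = 674
    C-H: 8 × 426 = 3408
    C=O: 2 × 768 = 1536
    O-H: 4 × 457 = 1828
    Σ(formed) = 7446 kJ
  ΔH_B = 7080 − 7446 = −366 kJ
ΔH_A − ΔH_B = +514 kJ, so reaction B has the more negative ΔH; |ΔH_A − ΔH_B| = 514 kJ.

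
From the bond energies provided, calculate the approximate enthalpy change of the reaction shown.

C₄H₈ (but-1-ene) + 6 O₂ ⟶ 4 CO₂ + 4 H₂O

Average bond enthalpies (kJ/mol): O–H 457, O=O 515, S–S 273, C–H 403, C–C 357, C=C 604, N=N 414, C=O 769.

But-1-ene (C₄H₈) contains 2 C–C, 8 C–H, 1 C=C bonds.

Bonds broken (reactants):
  C–C: 2 × 357 = 714
  C–H: 8 × 403 = 3224
  C=C: 1 × 604 = 604
  O=O: 6 × 515 = 3090
  Σ(broken) = 7632 kJ
Bonds formed (products):
  C=O: 8 × 769 = 6152
  O–H: 8 × 457 = 3656
  Σ(formed) = 9808 kJ
ΔH = Σ(broken) − Σ(formed) = 7632 − 9808 = −2176 kJ

ΔH ≈ −2176 kJ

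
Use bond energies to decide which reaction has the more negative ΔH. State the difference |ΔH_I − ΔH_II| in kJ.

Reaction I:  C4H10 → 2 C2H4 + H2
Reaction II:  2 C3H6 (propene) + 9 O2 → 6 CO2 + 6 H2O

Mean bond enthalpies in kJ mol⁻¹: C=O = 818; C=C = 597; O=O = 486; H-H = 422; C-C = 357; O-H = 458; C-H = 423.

Reaction II, by 4255 kJ

Reaction I:
  Bonds broken (reactants):
    C-C: 3 × 357 = 1071
    C-H: 10 × 423 = 4230
    Σ(broken) = 5301 kJ
  Bonds formed (products):
    C-H: 8 × 423 = 3384
    C=C: 2 × 597 = 1194
    H-H: 1 × 422 = 422
    Σ(formed) = 5000 kJ
  ΔH_I = 5301 − 5000 = +301 kJ
Reaction II:
  Bonds broken (reactants):
    C-C: 2 × 357 = 714
    C-H: 12 × 423 = 5076
    C=C: 2 × 597 = 1194
    O=O: 9 × 486 = 4374
    Σ(broken) = 11358 kJ
  Bonds formed (products):
    C=O: 12 × 818 = 9816
    O-H: 12 × 458 = 5496
    Σ(formed) = 15312 kJ
  ΔH_II = 11358 − 15312 = −3954 kJ
ΔH_I − ΔH_II = +4255 kJ, so reaction II has the more negative ΔH; |ΔH_I − ΔH_II| = 4255 kJ.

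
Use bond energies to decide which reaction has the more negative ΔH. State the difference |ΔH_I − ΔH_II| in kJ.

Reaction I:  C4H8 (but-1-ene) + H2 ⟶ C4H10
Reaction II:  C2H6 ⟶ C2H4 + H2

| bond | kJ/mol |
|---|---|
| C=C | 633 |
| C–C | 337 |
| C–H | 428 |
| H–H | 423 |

Reaction I:
  Bonds broken (reactants):
    C–C: 2 × 337 = 674
    C–H: 8 × 428 = 3424
    C=C: 1 × 633 = 633
    H–H: 1 × 423 = 423
    Σ(broken) = 5154 kJ
  Bonds formed (products):
    C–C: 3 × 337 = 1011
    C–H: 10 × 428 = 4280
    Σ(formed) = 5291 kJ
  ΔH_I = 5154 − 5291 = −137 kJ
Reaction II:
  Bonds broken (reactants):
    C–C: 1 × 337 = 337
    C–H: 6 × 428 = 2568
    Σ(broken) = 2905 kJ
  Bonds formed (products):
    C–H: 4 × 428 = 1712
    C=C: 1 × 633 = 633
    H–H: 1 × 423 = 423
    Σ(formed) = 2768 kJ
  ΔH_II = 2905 − 2768 = +137 kJ
ΔH_I − ΔH_II = −274 kJ, so reaction I has the more negative ΔH; |ΔH_I − ΔH_II| = 274 kJ.

Reaction I, by 274 kJ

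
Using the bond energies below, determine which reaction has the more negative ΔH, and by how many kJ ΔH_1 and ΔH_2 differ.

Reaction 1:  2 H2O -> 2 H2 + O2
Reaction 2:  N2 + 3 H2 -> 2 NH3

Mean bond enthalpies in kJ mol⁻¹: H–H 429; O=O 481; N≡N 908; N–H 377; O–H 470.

Reaction 1:
  Bonds broken (reactants):
    O–H: 4 × 470 = 1880
    Σ(broken) = 1880 kJ
  Bonds formed (products):
    H–H: 2 × 429 = 858
    O=O: 1 × 481 = 481
    Σ(formed) = 1339 kJ
  ΔH_1 = 1880 − 1339 = +541 kJ
Reaction 2:
  Bonds broken (reactants):
    H–H: 3 × 429 = 1287
    N≡N: 1 × 908 = 908
    Σ(broken) = 2195 kJ
  Bonds formed (products):
    N–H: 6 × 377 = 2262
    Σ(formed) = 2262 kJ
  ΔH_2 = 2195 − 2262 = −67 kJ
ΔH_1 − ΔH_2 = +608 kJ, so reaction 2 has the more negative ΔH; |ΔH_1 − ΔH_2| = 608 kJ.

Reaction 2, by 608 kJ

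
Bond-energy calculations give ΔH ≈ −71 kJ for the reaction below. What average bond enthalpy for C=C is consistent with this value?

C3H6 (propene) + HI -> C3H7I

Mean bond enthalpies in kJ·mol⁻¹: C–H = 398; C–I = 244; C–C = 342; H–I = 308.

Let D be the C=C bond energy.
Σ(broken) = 1×342 + 6×398 + 1×D + 1×308 = 3038 + D
Σ(formed) = 2×342 + 7×398 + 1×244 = 3714
ΔH = Σ(broken) − Σ(formed) = (3038 + D) − (3714) = −676 + D
Setting this equal to −71 kJ gives D = 605 kJ/mol.

D(C=C) ≈ 605 kJ/mol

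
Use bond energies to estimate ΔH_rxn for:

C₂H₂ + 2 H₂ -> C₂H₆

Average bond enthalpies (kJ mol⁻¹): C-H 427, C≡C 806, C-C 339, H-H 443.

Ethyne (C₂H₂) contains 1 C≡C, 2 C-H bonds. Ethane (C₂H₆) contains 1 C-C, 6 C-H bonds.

Bonds broken (reactants):
  C≡C: 1 × 806 = 806
  C-H: 2 × 427 = 854
  H-H: 2 × 443 = 886
  Σ(broken) = 2546 kJ
Bonds formed (products):
  C-C: 1 × 339 = 339
  C-H: 6 × 427 = 2562
  Σ(formed) = 2901 kJ
ΔH = Σ(broken) − Σ(formed) = 2546 − 2901 = −355 kJ

ΔH ≈ −355 kJ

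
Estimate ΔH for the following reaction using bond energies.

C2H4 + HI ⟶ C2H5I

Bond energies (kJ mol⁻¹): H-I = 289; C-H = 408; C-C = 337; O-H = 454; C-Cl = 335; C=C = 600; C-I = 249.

ΔH ≈ −105 kJ

Bonds broken (reactants):
  C-H: 4 × 408 = 1632
  C=C: 1 × 600 = 600
  H-I: 1 × 289 = 289
  Σ(broken) = 2521 kJ
Bonds formed (products):
  C-C: 1 × 337 = 337
  C-H: 5 × 408 = 2040
  C-I: 1 × 249 = 249
  Σ(formed) = 2626 kJ
ΔH = Σ(broken) − Σ(formed) = 2521 − 2626 = −105 kJ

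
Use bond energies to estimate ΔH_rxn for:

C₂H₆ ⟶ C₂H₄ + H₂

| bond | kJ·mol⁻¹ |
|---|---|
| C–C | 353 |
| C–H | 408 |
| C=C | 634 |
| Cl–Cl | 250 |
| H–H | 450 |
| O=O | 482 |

Bonds broken (reactants):
  C–C: 1 × 353 = 353
  C–H: 6 × 408 = 2448
  Σ(broken) = 2801 kJ
Bonds formed (products):
  C–H: 4 × 408 = 1632
  C=C: 1 × 634 = 634
  H–H: 1 × 450 = 450
  Σ(formed) = 2716 kJ
ΔH = Σ(broken) − Σ(formed) = 2801 − 2716 = +85 kJ

ΔH ≈ +85 kJ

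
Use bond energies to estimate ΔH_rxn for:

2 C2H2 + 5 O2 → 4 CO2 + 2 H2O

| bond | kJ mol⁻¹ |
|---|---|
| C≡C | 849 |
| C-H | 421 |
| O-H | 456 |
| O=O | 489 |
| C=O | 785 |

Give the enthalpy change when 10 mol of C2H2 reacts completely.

Bonds broken (reactants):
  C≡C: 2 × 849 = 1698
  C-H: 4 × 421 = 1684
  O=O: 5 × 489 = 2445
  Σ(broken) = 5827 kJ
Bonds formed (products):
  C=O: 8 × 785 = 6280
  O-H: 4 × 456 = 1824
  Σ(formed) = 8104 kJ
ΔH = Σ(broken) − Σ(formed) = 5827 − 8104 = −2277 kJ
For 5× the reaction as written: 5 × (−2277) = −11385 kJ

ΔH = −11385 kJ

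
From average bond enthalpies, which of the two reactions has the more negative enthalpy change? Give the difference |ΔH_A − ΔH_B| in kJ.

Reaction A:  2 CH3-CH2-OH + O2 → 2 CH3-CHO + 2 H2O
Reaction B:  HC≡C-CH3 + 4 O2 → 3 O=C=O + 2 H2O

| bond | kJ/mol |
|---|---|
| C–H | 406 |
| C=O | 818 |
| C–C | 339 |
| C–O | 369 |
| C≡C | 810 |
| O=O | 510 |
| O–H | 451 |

Reaction A:
  Bonds broken (reactants):
    C–C: 2 × 339 = 678
    C–H: 10 × 406 = 4060
    C–O: 2 × 369 = 738
    O–H: 2 × 451 = 902
    O=O: 1 × 510 = 510
    Σ(broken) = 6888 kJ
  Bonds formed (products):
    C–C: 2 × 339 = 678
    C–H: 8 × 406 = 3248
    C=O: 2 × 818 = 1636
    O–H: 4 × 451 = 1804
    Σ(formed) = 7366 kJ
  ΔH_A = 6888 − 7366 = −478 kJ
Reaction B:
  Bonds broken (reactants):
    C≡C: 1 × 810 = 810
    C–C: 1 × 339 = 339
    C–H: 4 × 406 = 1624
    O=O: 4 × 510 = 2040
    Σ(broken) = 4813 kJ
  Bonds formed (products):
    C=O: 6 × 818 = 4908
    O–H: 4 × 451 = 1804
    Σ(formed) = 6712 kJ
  ΔH_B = 4813 − 6712 = −1899 kJ
ΔH_A − ΔH_B = +1421 kJ, so reaction B has the more negative ΔH; |ΔH_A − ΔH_B| = 1421 kJ.

Reaction B, by 1421 kJ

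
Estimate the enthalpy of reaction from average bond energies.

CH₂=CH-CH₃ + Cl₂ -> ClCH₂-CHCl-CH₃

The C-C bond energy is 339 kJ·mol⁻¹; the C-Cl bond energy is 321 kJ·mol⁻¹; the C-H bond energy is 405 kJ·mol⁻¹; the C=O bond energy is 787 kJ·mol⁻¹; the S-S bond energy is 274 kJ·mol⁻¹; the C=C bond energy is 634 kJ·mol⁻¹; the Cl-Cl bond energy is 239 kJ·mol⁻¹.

ΔH ≈ −108 kJ

Bonds broken (reactants):
  C-C: 1 × 339 = 339
  C-H: 6 × 405 = 2430
  C=C: 1 × 634 = 634
  Cl-Cl: 1 × 239 = 239
  Σ(broken) = 3642 kJ
Bonds formed (products):
  C-C: 2 × 339 = 678
  C-Cl: 2 × 321 = 642
  C-H: 6 × 405 = 2430
  Σ(formed) = 3750 kJ
ΔH = Σ(broken) − Σ(formed) = 3642 − 3750 = −108 kJ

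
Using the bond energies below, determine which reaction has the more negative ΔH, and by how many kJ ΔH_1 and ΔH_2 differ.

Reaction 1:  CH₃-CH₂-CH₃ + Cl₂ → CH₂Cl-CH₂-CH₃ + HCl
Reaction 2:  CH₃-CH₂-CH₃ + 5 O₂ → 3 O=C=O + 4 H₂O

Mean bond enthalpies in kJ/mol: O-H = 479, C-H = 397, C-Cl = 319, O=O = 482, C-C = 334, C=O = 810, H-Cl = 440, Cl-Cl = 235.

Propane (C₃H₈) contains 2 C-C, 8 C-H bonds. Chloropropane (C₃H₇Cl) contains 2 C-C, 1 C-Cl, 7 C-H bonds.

Reaction 1:
  Bonds broken (reactants):
    C-C: 2 × 334 = 668
    C-H: 8 × 397 = 3176
    Cl-Cl: 1 × 235 = 235
    Σ(broken) = 4079 kJ
  Bonds formed (products):
    C-C: 2 × 334 = 668
    C-Cl: 1 × 319 = 319
    C-H: 7 × 397 = 2779
    H-Cl: 1 × 440 = 440
    Σ(formed) = 4206 kJ
  ΔH_1 = 4079 − 4206 = −127 kJ
Reaction 2:
  Bonds broken (reactants):
    C-C: 2 × 334 = 668
    C-H: 8 × 397 = 3176
    O=O: 5 × 482 = 2410
    Σ(broken) = 6254 kJ
  Bonds formed (products):
    C=O: 6 × 810 = 4860
    O-H: 8 × 479 = 3832
    Σ(formed) = 8692 kJ
  ΔH_2 = 6254 − 8692 = −2438 kJ
ΔH_1 − ΔH_2 = +2311 kJ, so reaction 2 has the more negative ΔH; |ΔH_1 − ΔH_2| = 2311 kJ.

Reaction 2, by 2311 kJ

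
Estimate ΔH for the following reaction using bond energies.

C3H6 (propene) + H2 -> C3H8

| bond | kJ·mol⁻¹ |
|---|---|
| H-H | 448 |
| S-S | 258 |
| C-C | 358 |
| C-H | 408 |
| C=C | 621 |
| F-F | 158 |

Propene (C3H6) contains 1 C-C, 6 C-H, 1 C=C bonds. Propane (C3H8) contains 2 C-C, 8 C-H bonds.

ΔH ≈ −105 kJ

Bonds broken (reactants):
  C-C: 1 × 358 = 358
  C-H: 6 × 408 = 2448
  C=C: 1 × 621 = 621
  H-H: 1 × 448 = 448
  Σ(broken) = 3875 kJ
Bonds formed (products):
  C-C: 2 × 358 = 716
  C-H: 8 × 408 = 3264
  Σ(formed) = 3980 kJ
ΔH = Σ(broken) − Σ(formed) = 3875 − 3980 = −105 kJ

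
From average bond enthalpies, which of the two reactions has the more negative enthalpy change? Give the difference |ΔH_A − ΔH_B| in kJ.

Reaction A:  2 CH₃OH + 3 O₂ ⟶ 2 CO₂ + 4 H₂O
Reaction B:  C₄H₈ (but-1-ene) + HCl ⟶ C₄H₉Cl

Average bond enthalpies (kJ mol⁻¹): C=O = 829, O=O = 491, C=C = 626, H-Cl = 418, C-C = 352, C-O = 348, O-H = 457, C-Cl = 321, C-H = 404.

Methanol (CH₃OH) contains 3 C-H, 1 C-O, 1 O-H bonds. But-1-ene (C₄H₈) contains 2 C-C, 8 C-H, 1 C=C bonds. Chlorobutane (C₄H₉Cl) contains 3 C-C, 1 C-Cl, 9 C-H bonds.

Reaction A, by 1432 kJ

Reaction A:
  Bonds broken (reactants):
    C-H: 6 × 404 = 2424
    C-O: 2 × 348 = 696
    O-H: 2 × 457 = 914
    O=O: 3 × 491 = 1473
    Σ(broken) = 5507 kJ
  Bonds formed (products):
    C=O: 4 × 829 = 3316
    O-H: 8 × 457 = 3656
    Σ(formed) = 6972 kJ
  ΔH_A = 5507 − 6972 = −1465 kJ
Reaction B:
  Bonds broken (reactants):
    C-C: 2 × 352 = 704
    C-H: 8 × 404 = 3232
    C=C: 1 × 626 = 626
    H-Cl: 1 × 418 = 418
    Σ(broken) = 4980 kJ
  Bonds formed (products):
    C-C: 3 × 352 = 1056
    C-Cl: 1 × 321 = 321
    C-H: 9 × 404 = 3636
    Σ(formed) = 5013 kJ
  ΔH_B = 4980 − 5013 = −33 kJ
ΔH_A − ΔH_B = −1432 kJ, so reaction A has the more negative ΔH; |ΔH_A − ΔH_B| = 1432 kJ.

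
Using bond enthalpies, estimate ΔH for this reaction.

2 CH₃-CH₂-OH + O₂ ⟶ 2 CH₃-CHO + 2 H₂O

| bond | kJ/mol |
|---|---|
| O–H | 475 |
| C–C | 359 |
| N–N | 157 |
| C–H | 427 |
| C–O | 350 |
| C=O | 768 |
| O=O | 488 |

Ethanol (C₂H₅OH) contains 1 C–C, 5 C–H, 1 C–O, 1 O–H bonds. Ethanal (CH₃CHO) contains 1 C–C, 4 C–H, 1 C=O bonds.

Bonds broken (reactants):
  C–C: 2 × 359 = 718
  C–H: 10 × 427 = 4270
  C–O: 2 × 350 = 700
  O–H: 2 × 475 = 950
  O=O: 1 × 488 = 488
  Σ(broken) = 7126 kJ
Bonds formed (products):
  C–C: 2 × 359 = 718
  C–H: 8 × 427 = 3416
  C=O: 2 × 768 = 1536
  O–H: 4 × 475 = 1900
  Σ(formed) = 7570 kJ
ΔH = Σ(broken) − Σ(formed) = 7126 − 7570 = −444 kJ

ΔH ≈ −444 kJ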